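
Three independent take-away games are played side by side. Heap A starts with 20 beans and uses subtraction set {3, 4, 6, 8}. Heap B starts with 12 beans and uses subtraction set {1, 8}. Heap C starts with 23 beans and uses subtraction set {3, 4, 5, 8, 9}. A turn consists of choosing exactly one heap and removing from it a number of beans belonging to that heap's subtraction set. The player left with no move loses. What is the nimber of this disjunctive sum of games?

Heap A, S = {3, 4, 6, 8}:
G(0) = 0
G(1) = mex{} = 0
G(2) = mex{} = 0
G(3) = mex{0} = 1
G(4) = mex{0,0} = 1
G(5) = mex{0,0} = 1
G(6) = mex{1,0,0} = 2
G(7) = mex{1,1,0} = 2
G(8) = mex{1,1,0,0} = 2
G(9) = mex{2,1,1,0} = 3
G(10) = mex{2,2,1,0} = 3
G(11) = mex{2,2,1,1} = 0
G(12) = mex{3,2,2,1} = 0
G(13) = mex{3,3,2,1} = 0
G(14) = mex{0,3,2,2} = 1
G(15) = mex{0,0,3,2} = 1
G(16) = mex{0,0,3,2} = 1
G(17) = mex{1,0,0,3} = 2
G(18) = mex{1,1,0,3} = 2
G(19) = mex{1,1,0,0} = 2
G(20) = mex{2,1,1,0} = 3
G_A(20) = 3.
Heap B, S = {1, 8}:
n :  0  1  2  3  4  5  6  7  8  9 10 11 12
G :  0  1  0  1  0  1  0  1  2  0  1  0  1
G_B(12) = 1.
Heap C, S = {3, 4, 5, 8, 9}:
G(0) = 0
G(1) = mex{} = 0
G(2) = mex{} = 0
G(3) = mex{0} = 1
G(4) = mex{0,0} = 1
G(5) = mex{0,0,0} = 1
G(6) = mex{1,0,0} = 2
G(7) = mex{1,1,0} = 2
G(8) = mex{1,1,1,0} = 2
G(9) = mex{2,1,1,0,0} = 3
G(10) = mex{2,2,1,0,0} = 3
G(11) = mex{2,2,2,1,0} = 3
G(12) = mex{3,2,2,1,1} = 0
G(13) = mex{3,3,2,1,1} = 0
G(14) = mex{3,3,3,2,1} = 0
G(15) = mex{0,3,3,2,2} = 1
G(16) = mex{0,0,3,2,2} = 1
G(17) = mex{0,0,0,3,2} = 1
G(18) = mex{1,0,0,3,3} = 2
G(19) = mex{1,1,0,3,3} = 2
G(20) = mex{1,1,1,0,3} = 2
G(21) = mex{2,1,1,0,0} = 3
G(22) = mex{2,2,1,0,0} = 3
G(23) = mex{2,2,2,1,0} = 3
G_C(23) = 3.
Combined Grundy value = 3 ⊕ 1 ⊕ 3 = 1.

1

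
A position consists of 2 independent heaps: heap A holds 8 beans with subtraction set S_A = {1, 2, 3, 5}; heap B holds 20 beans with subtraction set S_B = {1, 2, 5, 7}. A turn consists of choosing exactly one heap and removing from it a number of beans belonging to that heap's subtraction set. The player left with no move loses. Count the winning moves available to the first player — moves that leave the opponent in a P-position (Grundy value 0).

3

Heap A, S = {1, 2, 3, 5}:
G(0) = 0
G(1) = mex{0} = 1
G(2) = mex{1,0} = 2
G(3) = mex{2,1,0} = 3
G(4) = mex{3,2,1} = 0
G(5) = mex{0,3,2,0} = 1
G(6) = mex{1,0,3,1} = 2
G(7) = mex{2,1,0,2} = 3
G(8) = mex{3,2,1,3} = 0
G_A(8) = 0.
Heap B, S = {1, 2, 5, 7}:
G(0) = 0
G(1) = mex{0} = 1
G(2) = mex{1,0} = 2
G(3) = mex{2,1} = 0
G(4) = mex{0,2} = 1
G(5) = mex{1,0,0} = 2
G(6) = mex{2,1,1} = 0
G(7) = mex{0,2,2,0} = 1
G(8) = mex{1,0,0,1} = 2
G(9) = mex{2,1,1,2} = 0
G(10) = mex{0,2,2,0} = 1
G(11) = mex{1,0,0,1} = 2
G(12) = mex{2,1,1,2} = 0
G(13) = mex{0,2,2,0} = 1
G(14) = mex{1,0,0,1} = 2
G(15) = mex{2,1,1,2} = 0
G(16) = mex{0,2,2,0} = 1
G(17) = mex{1,0,0,1} = 2
G(18) = mex{2,1,1,2} = 0
G(19) = mex{0,2,2,0} = 1
G(20) = mex{1,0,0,1} = 2
G_B(20) = 2.
Combined Grundy value = 0 ⊕ 2 = 2.
A winning move leaves total XOR = 0, i.e. changes one component's Grundy value g to g ⊕ X where X is the current total.
Heap A: need g' = 0⊕2 = 2. Options: 8−1→G=3, 8−2→G=2, 8−3→G=1, 8−5→G=3. Hits: 1.
Heap B: need g' = 2⊕2 = 0. Options: 20−1→G=1, 20−2→G=0, 20−5→G=0, 20−7→G=1. Hits: 2.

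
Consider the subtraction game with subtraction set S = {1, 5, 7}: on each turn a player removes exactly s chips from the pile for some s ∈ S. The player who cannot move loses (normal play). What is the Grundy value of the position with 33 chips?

G(0) = 0
G(1) = mex{0} = 1
G(2) = mex{1} = 0
G(3) = mex{0} = 1
G(4) = mex{1} = 0
G(5) = mex{0,0} = 1
G(6) = mex{1,1} = 0
G(7) = mex{0,0,0} = 1
G(8) = mex{1,1,1} = 0
G(9) = mex{0,0,0} = 1
G(10) = mex{1,1,1} = 0
G(11) = mex{0,0,0} = 1
G(12) = mex{1,1,1} = 0
G(13) = mex{0,0,0} = 1
G(14) = mex{1,1,1} = 0
G(15) = mex{0,0,0} = 1
G(16) = mex{1,1,1} = 0
G(17) = mex{0,0,0} = 1
G(18) = mex{1,1,1} = 0
G(19) = mex{0,0,0} = 1
G(20) = mex{1,1,1} = 0
G(21) = mex{0,0,0} = 1
G(22) = mex{1,1,1} = 0
G(23) = mex{0,0,0} = 1
G(24) = mex{1,1,1} = 0
G(25) = mex{0,0,0} = 1
G(26) = mex{1,1,1} = 0
G(27) = mex{0,0,0} = 1
G(28) = mex{1,1,1} = 0
G(29) = mex{0,0,0} = 1
G(30) = mex{1,1,1} = 0
G(31) = mex{0,0,0} = 1
G(32) = mex{1,1,1} = 0
G(33) = mex{0,0,0} = 1

1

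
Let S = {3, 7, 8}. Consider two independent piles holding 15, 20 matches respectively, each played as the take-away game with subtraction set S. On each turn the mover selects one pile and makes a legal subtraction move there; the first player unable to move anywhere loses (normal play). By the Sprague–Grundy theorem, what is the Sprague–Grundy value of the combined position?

0

All piles use S = {3, 7, 8}:
G(0) = 0
G(1) = mex{} = 0
G(2) = mex{} = 0
G(3) = mex{0} = 1
G(4) = mex{0} = 1
G(5) = mex{0} = 1
G(6) = mex{1} = 0
G(7) = mex{1,0} = 2
G(8) = mex{1,0,0} = 2
G(9) = mex{0,0,0} = 1
G(10) = mex{2,1,0} = 3
G(11) = mex{2,1,1} = 0
G(12) = mex{1,1,1} = 0
G(13) = mex{3,0,1} = 2
G(14) = mex{0,2,0} = 1
G(15) = mex{0,2,2} = 1
G(16) = mex{2,1,2} = 0
G(17) = mex{1,3,1} = 0
G(18) = mex{1,0,3} = 2
G(19) = mex{0,0,0} = 1
G(20) = mex{0,2,0} = 1
Pile A: G(15) = 1.
Pile B: G(20) = 1.
Combined Grundy value = 1 ⊕ 1 = 0.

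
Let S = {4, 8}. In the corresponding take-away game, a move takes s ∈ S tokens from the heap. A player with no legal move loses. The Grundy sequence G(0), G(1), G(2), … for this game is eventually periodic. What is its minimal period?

G(0) = 0
G(1) = mex{} = 0
G(2) = mex{} = 0
G(3) = mex{} = 0
G(4) = mex{0} = 1
G(5) = mex{0} = 1
G(6) = mex{0} = 1
G(7) = mex{0} = 1
G(8) = mex{1,0} = 2
G(9) = mex{1,0} = 2
G(10) = mex{1,0} = 2
G(11) = mex{1,0} = 2
G(12) = mex{2,1} = 0
G(13) = mex{2,1} = 0
G(14) = mex{2,1} = 0
G(15) = mex{2,1} = 0
G(16) = mex{0,2} = 1
G(17) = mex{0,2} = 1
G(18) = mex{0,2} = 1
G(19) = mex{0,2} = 1
G(20) = mex{1,0} = 2
G(21) = mex{1,0} = 2
G(22) = mex{1,0} = 2
G(23) = mex{1,0} = 2
G(24) = mex{2,1} = 0
G(25) = mex{2,1} = 0
G(n+12) = G(n) holds for n = 0,…,7 (a full window of length max(S) = 8), so the sequence is purely periodic with period 12.

12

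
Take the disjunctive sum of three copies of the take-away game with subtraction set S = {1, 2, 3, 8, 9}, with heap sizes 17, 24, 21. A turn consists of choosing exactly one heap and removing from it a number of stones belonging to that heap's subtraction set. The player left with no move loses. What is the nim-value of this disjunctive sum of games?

2

All heaps use S = {1, 2, 3, 8, 9}:
G(0) = 0
G(1) = mex{0} = 1
G(2) = mex{1,0} = 2
G(3) = mex{2,1,0} = 3
G(4) = mex{3,2,1} = 0
G(5) = mex{0,3,2} = 1
G(6) = mex{1,0,3} = 2
G(7) = mex{2,1,0} = 3
G(8) = mex{3,2,1,0} = 4
G(9) = mex{4,3,2,1,0} = 5
G(10) = mex{5,4,3,2,1} = 0
G(11) = mex{0,5,4,3,2} = 1
G(12) = mex{1,0,5,0,3} = 2
G(13) = mex{2,1,0,1,0} = 3
G(14) = mex{3,2,1,2,1} = 0
G(15) = mex{0,3,2,3,2} = 1
G(16) = mex{1,0,3,4,3} = 2
G(17) = mex{2,1,0,5,4} = 3
G(18) = mex{3,2,1,0,5} = 4
G(19) = mex{4,3,2,1,0} = 5
G(20) = mex{5,4,3,2,1} = 0
G(21) = mex{0,5,4,3,2} = 1
G(22) = mex{1,0,5,0,3} = 2
G(23) = mex{2,1,0,1,0} = 3
G(24) = mex{3,2,1,2,1} = 0
Heap A: G(17) = 3.
Heap B: G(24) = 0.
Heap C: G(21) = 1.
Combined Grundy value = 3 ⊕ 0 ⊕ 1 = 2.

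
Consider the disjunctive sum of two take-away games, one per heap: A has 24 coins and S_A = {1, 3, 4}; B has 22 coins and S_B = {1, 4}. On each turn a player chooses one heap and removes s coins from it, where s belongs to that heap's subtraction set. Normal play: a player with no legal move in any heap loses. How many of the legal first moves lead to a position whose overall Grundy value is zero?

Heap A, S = {1, 3, 4}:
n :  0  1  2  3  4  5  6  7  8  9 10 11 12 13 14 15 16 17 18 19 20 21 22 23 24
G :  0  1  0  1  2  3  2  0  1  0  1  2  3  2  0  1  0  1  2  3  2  0  1  0  1
G_A(24) = 1.
Heap B, S = {1, 4}:
G(0) = 0
G(1) = mex{0} = 1
G(2) = mex{1} = 0
G(3) = mex{0} = 1
G(4) = mex{1,0} = 2
G(5) = mex{2,1} = 0
G(6) = mex{0,0} = 1
G(7) = mex{1,1} = 0
G(8) = mex{0,2} = 1
G(9) = mex{1,0} = 2
G(10) = mex{2,1} = 0
G(11) = mex{0,0} = 1
G(12) = mex{1,1} = 0
G(13) = mex{0,2} = 1
G(14) = mex{1,0} = 2
G(15) = mex{2,1} = 0
G(16) = mex{0,0} = 1
G(17) = mex{1,1} = 0
G(18) = mex{0,2} = 1
G(19) = mex{1,0} = 2
G(20) = mex{2,1} = 0
G(21) = mex{0,0} = 1
G(22) = mex{1,1} = 0
G_B(22) = 0.
Combined Grundy value = 1 ⊕ 0 = 1.
A winning move leaves total XOR = 0, i.e. changes one component's Grundy value g to g ⊕ X where X is the current total.
Heap A: need g' = 1⊕1 = 0. Options: 24−1→G=0, 24−3→G=0, 24−4→G=2. Hits: 2.
Heap B: need g' = 0⊕1 = 1. Options: 22−1→G=1, 22−4→G=1. Hits: 2.

4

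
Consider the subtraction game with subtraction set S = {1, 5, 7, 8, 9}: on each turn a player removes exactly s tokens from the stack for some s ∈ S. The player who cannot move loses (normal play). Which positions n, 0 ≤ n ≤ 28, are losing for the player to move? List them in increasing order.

G(0) = 0
G(1) = mex{0} = 1
G(2) = mex{1} = 0
G(3) = mex{0} = 1
G(4) = mex{1} = 0
G(5) = mex{0,0} = 1
G(6) = mex{1,1} = 0
G(7) = mex{0,0,0} = 1
G(8) = mex{1,1,1,0} = 2
G(9) = mex{2,0,0,1,0} = 3
G(10) = mex{3,1,1,0,1} = 2
G(11) = mex{2,0,0,1,0} = 3
G(12) = mex{3,1,1,0,1} = 2
G(13) = mex{2,2,0,1,0} = 3
G(14) = mex{3,3,1,0,1} = 2
G(15) = mex{2,2,2,1,0} = 3
G(16) = mex{3,3,3,2,1} = 0
G(17) = mex{0,2,2,3,2} = 1
G(18) = mex{1,3,3,2,3} = 0
G(19) = mex{0,2,2,3,2} = 1
G(20) = mex{1,3,3,2,3} = 0
G(21) = mex{0,0,2,3,2} = 1
G(22) = mex{1,1,3,2,3} = 0
G(23) = mex{0,0,0,3,2} = 1
G(24) = mex{1,1,1,0,3} = 2
G(25) = mex{2,0,0,1,0} = 3
G(26) = mex{3,1,1,0,1} = 2
G(27) = mex{2,0,0,1,0} = 3
G(28) = mex{3,1,1,0,1} = 2
P-positions are exactly the n with G(n) = 0.

0, 2, 4, 6, 16, 18, 20, 22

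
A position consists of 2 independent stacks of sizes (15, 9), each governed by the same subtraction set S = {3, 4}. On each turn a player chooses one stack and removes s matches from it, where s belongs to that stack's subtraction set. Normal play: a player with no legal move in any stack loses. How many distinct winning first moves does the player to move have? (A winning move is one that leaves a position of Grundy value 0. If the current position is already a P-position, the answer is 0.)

All stacks use S = {3, 4}:
n :  0  1  2  3  4  5  6  7  8  9 10 11 12 13 14 15
G :  0  0  0  1  1  1  2  0  0  0  1  1  1  2  0  0
Stack A: G(15) = 0.
Stack B: G(9) = 0.
Combined Grundy value = 0 ⊕ 0 = 0.
A winning move leaves total XOR = 0, i.e. changes one component's Grundy value g to g ⊕ X where X is the current total.
Stack A: target g' = 0⊕0 = 0, but every legal move changes the Grundy value (mex property), so 0 moves.
Stack B: target g' = 0⊕0 = 0, but every legal move changes the Grundy value (mex property), so 0 moves.

0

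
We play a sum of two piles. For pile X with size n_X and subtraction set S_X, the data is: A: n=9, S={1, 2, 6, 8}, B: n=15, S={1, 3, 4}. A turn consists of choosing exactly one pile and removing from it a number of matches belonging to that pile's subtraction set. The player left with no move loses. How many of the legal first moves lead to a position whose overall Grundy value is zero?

3

Pile A, S = {1, 2, 6, 8}:
G(0) = 0
G(1) = mex{0} = 1
G(2) = mex{1,0} = 2
G(3) = mex{2,1} = 0
G(4) = mex{0,2} = 1
G(5) = mex{1,0} = 2
G(6) = mex{2,1,0} = 3
G(7) = mex{3,2,1} = 0
G(8) = mex{0,3,2,0} = 1
G(9) = mex{1,0,0,1} = 2
G_A(9) = 2.
Pile B, S = {1, 3, 4}:
G(0) = 0
G(1) = mex{0} = 1
G(2) = mex{1} = 0
G(3) = mex{0,0} = 1
G(4) = mex{1,1,0} = 2
G(5) = mex{2,0,1} = 3
G(6) = mex{3,1,0} = 2
G(7) = mex{2,2,1} = 0
G(8) = mex{0,3,2} = 1
G(9) = mex{1,2,3} = 0
G(10) = mex{0,0,2} = 1
G(11) = mex{1,1,0} = 2
G(12) = mex{2,0,1} = 3
G(13) = mex{3,1,0} = 2
G(14) = mex{2,2,1} = 0
G(15) = mex{0,3,2} = 1
G_B(15) = 1.
Combined Grundy value = 2 ⊕ 1 = 3.
A winning move leaves total XOR = 0, i.e. changes one component's Grundy value g to g ⊕ X where X is the current total.
Pile A: need g' = 2⊕3 = 1. Options: 9−1→G=1, 9−2→G=0, 9−6→G=0, 9−8→G=1. Hits: 2.
Pile B: need g' = 1⊕3 = 2. Options: 15−1→G=0, 15−3→G=3, 15−4→G=2. Hits: 1.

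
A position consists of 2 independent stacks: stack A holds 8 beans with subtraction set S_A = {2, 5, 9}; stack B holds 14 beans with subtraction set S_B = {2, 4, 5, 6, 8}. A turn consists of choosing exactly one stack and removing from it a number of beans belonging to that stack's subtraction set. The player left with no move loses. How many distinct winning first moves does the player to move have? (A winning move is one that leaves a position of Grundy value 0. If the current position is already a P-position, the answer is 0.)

Stack A, S = {2, 5, 9}:
n : 0 1 2 3 4 5 6 7 8
G : 0 0 1 1 0 2 1 0 0
G_A(8) = 0.
Stack B, S = {2, 4, 5, 6, 8}:
G(0) = 0
G(1) = mex{} = 0
G(2) = mex{0} = 1
G(3) = mex{0} = 1
G(4) = mex{1,0} = 2
G(5) = mex{1,0,0} = 2
G(6) = mex{2,1,0,0} = 3
G(7) = mex{2,1,1,0} = 3
G(8) = mex{3,2,1,1,0} = 4
G(9) = mex{3,2,2,1,0} = 4
G(10) = mex{4,3,2,2,1} = 0
G(11) = mex{4,3,3,2,1} = 0
G(12) = mex{0,4,3,3,2} = 1
G(13) = mex{0,4,4,3,2} = 1
G(14) = mex{1,0,4,4,3} = 2
G_B(14) = 2.
Combined Grundy value = 0 ⊕ 2 = 2.
A winning move leaves total XOR = 0, i.e. changes one component's Grundy value g to g ⊕ X where X is the current total.
Stack A: need g' = 0⊕2 = 2. Options: 8−2→G=1, 8−5→G=1. Hits: 0.
Stack B: need g' = 2⊕2 = 0. Options: 14−2→G=1, 14−4→G=0, 14−5→G=4, 14−6→G=4, 14−8→G=3. Hits: 1.

1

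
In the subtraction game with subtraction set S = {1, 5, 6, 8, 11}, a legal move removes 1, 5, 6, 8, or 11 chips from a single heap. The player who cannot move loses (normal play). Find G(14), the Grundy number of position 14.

n :  0  1  2  3  4  5  6  7  8  9 10 11 12 13 14
G :  0  1  0  1  0  1  2  3  2  3  2  3  4  5  0

0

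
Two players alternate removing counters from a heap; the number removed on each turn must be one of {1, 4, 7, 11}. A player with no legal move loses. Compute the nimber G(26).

0

G(0) = 0
G(1) = mex{0} = 1
G(2) = mex{1} = 0
G(3) = mex{0} = 1
G(4) = mex{1,0} = 2
G(5) = mex{2,1} = 0
G(6) = mex{0,0} = 1
G(7) = mex{1,1,0} = 2
G(8) = mex{2,2,1} = 0
G(9) = mex{0,0,0} = 1
G(10) = mex{1,1,1} = 0
G(11) = mex{0,2,2,0} = 1
G(12) = mex{1,0,0,1} = 2
G(13) = mex{2,1,1,0} = 3
G(14) = mex{3,0,2,1} = 4
G(15) = mex{4,1,0,2} = 3
G(16) = mex{3,2,1,0} = 4
G(17) = mex{4,3,0,1} = 2
G(18) = mex{2,4,1,2} = 0
G(19) = mex{0,3,2,0} = 1
G(20) = mex{1,4,3,1} = 0
G(21) = mex{0,2,4,0} = 1
G(22) = mex{1,0,3,1} = 2
G(23) = mex{2,1,4,2} = 0
G(24) = mex{0,0,2,3} = 1
G(25) = mex{1,1,0,4} = 2
G(26) = mex{2,2,1,3} = 0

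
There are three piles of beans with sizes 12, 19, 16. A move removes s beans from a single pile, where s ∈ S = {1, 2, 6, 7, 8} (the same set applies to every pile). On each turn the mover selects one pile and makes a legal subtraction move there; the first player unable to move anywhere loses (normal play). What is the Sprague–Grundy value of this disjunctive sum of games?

5

All piles use S = {1, 2, 6, 7, 8}:
n :  0  1  2  3  4  5  6  7  8  9 10 11 12 13 14 15 16 17 18 19
G :  0  1  2  0  1  2  3  4  5  3  4  5  0  1  2  0  1  2  3  4
Pile A: G(12) = 0.
Pile B: G(19) = 4.
Pile C: G(16) = 1.
Combined Grundy value = 0 ⊕ 4 ⊕ 1 = 5.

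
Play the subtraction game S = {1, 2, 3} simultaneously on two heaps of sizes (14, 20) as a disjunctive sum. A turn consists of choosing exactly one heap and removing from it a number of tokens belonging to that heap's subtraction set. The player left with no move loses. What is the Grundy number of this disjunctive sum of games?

All heaps use S = {1, 2, 3}:
G(0) = 0
G(1) = mex{0} = 1
G(2) = mex{1,0} = 2
G(3) = mex{2,1,0} = 3
G(4) = mex{3,2,1} = 0
G(5) = mex{0,3,2} = 1
G(6) = mex{1,0,3} = 2
G(7) = mex{2,1,0} = 3
G(8) = mex{3,2,1} = 0
G(9) = mex{0,3,2} = 1
G(10) = mex{1,0,3} = 2
G(11) = mex{2,1,0} = 3
G(12) = mex{3,2,1} = 0
G(13) = mex{0,3,2} = 1
G(14) = mex{1,0,3} = 2
G(15) = mex{2,1,0} = 3
G(16) = mex{3,2,1} = 0
G(17) = mex{0,3,2} = 1
G(18) = mex{1,0,3} = 2
G(19) = mex{2,1,0} = 3
G(20) = mex{3,2,1} = 0
Heap A: G(14) = 2.
Heap B: G(20) = 0.
Combined Grundy value = 2 ⊕ 0 = 2.

2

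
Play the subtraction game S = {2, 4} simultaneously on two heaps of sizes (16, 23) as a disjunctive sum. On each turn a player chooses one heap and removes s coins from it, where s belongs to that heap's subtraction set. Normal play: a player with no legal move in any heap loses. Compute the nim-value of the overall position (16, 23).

0

All heaps use S = {2, 4}:
n :  0  1  2  3  4  5  6  7  8  9 10 11 12 13 14 15 16 17 18 19 20 21 22 23
G :  0  0  1  1  2  2  0  0  1  1  2  2  0  0  1  1  2  2  0  0  1  1  2  2
Heap A: G(16) = 2.
Heap B: G(23) = 2.
Combined Grundy value = 2 ⊕ 2 = 0.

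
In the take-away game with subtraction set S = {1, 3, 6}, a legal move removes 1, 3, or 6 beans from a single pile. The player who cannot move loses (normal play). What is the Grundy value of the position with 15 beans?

G(0) = 0
G(1) = mex{0} = 1
G(2) = mex{1} = 0
G(3) = mex{0,0} = 1
G(4) = mex{1,1} = 0
G(5) = mex{0,0} = 1
G(6) = mex{1,1,0} = 2
G(7) = mex{2,0,1} = 3
G(8) = mex{3,1,0} = 2
G(9) = mex{2,2,1} = 0
G(10) = mex{0,3,0} = 1
G(11) = mex{1,2,1} = 0
G(12) = mex{0,0,2} = 1
G(13) = mex{1,1,3} = 0
G(14) = mex{0,0,2} = 1
G(15) = mex{1,1,0} = 2

2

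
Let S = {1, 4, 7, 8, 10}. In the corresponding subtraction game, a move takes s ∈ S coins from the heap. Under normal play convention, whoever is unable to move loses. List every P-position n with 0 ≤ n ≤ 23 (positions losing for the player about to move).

n :  0  1  2  3  4  5  6  7  8  9 10 11 12 13 14 15 16 17 18 19 20 21 22 23
G :  0  1  0  1  2  0  1  2  3  2  3  0  1  3  0  1  0  1  2  3  2  4  3  2
P-positions are exactly the n with G(n) = 0.

0, 2, 5, 11, 14, 16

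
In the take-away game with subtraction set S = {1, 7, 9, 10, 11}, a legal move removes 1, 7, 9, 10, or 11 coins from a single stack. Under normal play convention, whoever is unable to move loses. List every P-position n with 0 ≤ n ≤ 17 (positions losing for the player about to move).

G(0) = 0
G(1) = mex{0} = 1
G(2) = mex{1} = 0
G(3) = mex{0} = 1
G(4) = mex{1} = 0
G(5) = mex{0} = 1
G(6) = mex{1} = 0
G(7) = mex{0,0} = 1
G(8) = mex{1,1} = 0
G(9) = mex{0,0,0} = 1
G(10) = mex{1,1,1,0} = 2
G(11) = mex{2,0,0,1,0} = 3
G(12) = mex{3,1,1,0,1} = 2
G(13) = mex{2,0,0,1,0} = 3
G(14) = mex{3,1,1,0,1} = 2
G(15) = mex{2,0,0,1,0} = 3
G(16) = mex{3,1,1,0,1} = 2
G(17) = mex{2,2,0,1,0} = 3
P-positions are exactly the n with G(n) = 0.

0, 2, 4, 6, 8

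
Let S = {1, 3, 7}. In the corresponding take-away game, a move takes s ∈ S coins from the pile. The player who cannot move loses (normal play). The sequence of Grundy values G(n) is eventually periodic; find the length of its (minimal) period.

2

G(0) = 0
G(1) = mex{0} = 1
G(2) = mex{1} = 0
G(3) = mex{0,0} = 1
G(4) = mex{1,1} = 0
G(5) = mex{0,0} = 1
G(6) = mex{1,1} = 0
G(7) = mex{0,0,0} = 1
G(8) = mex{1,1,1} = 0
G(9) = mex{0,0,0} = 1
G(10) = mex{1,1,1} = 0
G(11) = mex{0,0,0} = 1
G(12) = mex{1,1,1} = 0
G(13) = mex{0,0,0} = 1
G(14) = mex{1,1,1} = 0
G(n+2) = G(n) holds for n = 0,…,6 (a full window of length max(S) = 7), so the sequence is purely periodic with period 2.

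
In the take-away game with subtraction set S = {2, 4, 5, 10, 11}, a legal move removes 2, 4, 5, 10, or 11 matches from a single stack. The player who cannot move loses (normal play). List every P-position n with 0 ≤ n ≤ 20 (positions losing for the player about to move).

G(0) = 0
G(1) = mex{} = 0
G(2) = mex{0} = 1
G(3) = mex{0} = 1
G(4) = mex{1,0} = 2
G(5) = mex{1,0,0} = 2
G(6) = mex{2,1,0} = 3
G(7) = mex{2,1,1} = 0
G(8) = mex{3,2,1} = 0
G(9) = mex{0,2,2} = 1
G(10) = mex{0,3,2,0} = 1
G(11) = mex{1,0,3,0,0} = 2
G(12) = mex{1,0,0,1,0} = 2
G(13) = mex{2,1,0,1,1} = 3
G(14) = mex{2,1,1,2,1} = 0
G(15) = mex{3,2,1,2,2} = 0
G(16) = mex{0,2,2,3,2} = 1
G(17) = mex{0,3,2,0,3} = 1
G(18) = mex{1,0,3,0,0} = 2
G(19) = mex{1,0,0,1,0} = 2
G(20) = mex{2,1,0,1,1} = 3
P-positions are exactly the n with G(n) = 0.

0, 1, 7, 8, 14, 15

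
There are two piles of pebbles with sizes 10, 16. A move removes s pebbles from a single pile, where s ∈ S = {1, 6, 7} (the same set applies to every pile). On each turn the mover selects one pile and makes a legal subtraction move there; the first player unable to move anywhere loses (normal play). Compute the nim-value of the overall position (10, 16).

All piles use S = {1, 6, 7}:
n :  0  1  2  3  4  5  6  7  8  9 10 11 12 13 14 15 16
G :  0  1  0  1  0  1  2  3  2  3  2  3  0  1  0  1  0
Pile A: G(10) = 2.
Pile B: G(16) = 0.
Combined Grundy value = 2 ⊕ 0 = 2.

2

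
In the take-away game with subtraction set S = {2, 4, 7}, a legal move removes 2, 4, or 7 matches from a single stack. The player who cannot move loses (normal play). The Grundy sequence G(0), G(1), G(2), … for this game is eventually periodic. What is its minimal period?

3

n :  0  1  2  3  4  5  6  7  8  9 10 11 12 13 14 15 16 17 18 19
G :  0  0  1  1  2  2  0  3  1  0  2  1  0  2  1  0  2  1  0  2
From n = 8 onward G(n+3) = G(n); since this holds over max(S) = 7 consecutive positions the period is 3 (pre-period 8).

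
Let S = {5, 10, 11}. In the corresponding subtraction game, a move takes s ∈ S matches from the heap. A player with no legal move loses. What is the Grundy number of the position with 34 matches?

n :  0  1  2  3  4  5  6  7  8  9 10 11 12 13 14 15 16 17 18 19 20 21 22 23 24 25 26 27 28 29 30 31 32 33 34
G :  0  0  0  0  0  1  1  1  1  1  2  2  2  2  2  3  0  0  0  0  0  1  1  1  1  1  2  2  2  2  2  3  0  0  0

0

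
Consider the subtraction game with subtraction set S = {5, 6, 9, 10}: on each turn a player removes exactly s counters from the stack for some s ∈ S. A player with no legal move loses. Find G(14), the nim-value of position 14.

n :  0  1  2  3  4  5  6  7  8  9 10 11 12 13 14
G :  0  0  0  0  0  1  1  1  1  1  2  2  2  2  2

2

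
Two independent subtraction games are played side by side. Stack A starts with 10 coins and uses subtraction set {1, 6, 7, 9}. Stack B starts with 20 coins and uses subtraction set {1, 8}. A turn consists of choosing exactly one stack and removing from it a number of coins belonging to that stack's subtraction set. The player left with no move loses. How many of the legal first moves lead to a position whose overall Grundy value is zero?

Stack A, S = {1, 6, 7, 9}:
G(0) = 0
G(1) = mex{0} = 1
G(2) = mex{1} = 0
G(3) = mex{0} = 1
G(4) = mex{1} = 0
G(5) = mex{0} = 1
G(6) = mex{1,0} = 2
G(7) = mex{2,1,0} = 3
G(8) = mex{3,0,1} = 2
G(9) = mex{2,1,0,0} = 3
G(10) = mex{3,0,1,1} = 2
G_A(10) = 2.
Stack B, S = {1, 8}:
n :  0  1  2  3  4  5  6  7  8  9 10 11 12 13 14 15 16 17 18 19 20
G :  0  1  0  1  0  1  0  1  2  0  1  0  1  0  1  0  1  2  0  1  0
G_B(20) = 0.
Combined Grundy value = 2 ⊕ 0 = 2.
A winning move leaves total XOR = 0, i.e. changes one component's Grundy value g to g ⊕ X where X is the current total.
Stack A: need g' = 2⊕2 = 0. Options: 10−1→G=3, 10−6→G=0, 10−7→G=1, 10−9→G=1. Hits: 1.
Stack B: need g' = 0⊕2 = 2. Options: 20−1→G=1, 20−8→G=1. Hits: 0.

1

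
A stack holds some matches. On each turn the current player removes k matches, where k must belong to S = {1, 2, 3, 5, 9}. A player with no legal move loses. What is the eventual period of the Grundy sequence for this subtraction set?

n :  0  1  2  3  4  5  6  7  8  9 10 11 12 13 14
G :  0  1  2  3  0  1  2  3  0  1  2  3  0  1  2
G(n+4) = G(n) holds for n = 0,…,8 (a full window of length max(S) = 9), so the sequence is purely periodic with period 4.

4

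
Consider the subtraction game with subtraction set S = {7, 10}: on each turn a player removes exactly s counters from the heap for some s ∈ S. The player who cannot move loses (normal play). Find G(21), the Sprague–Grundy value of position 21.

G(0) = 0
G(1) = mex{} = 0
G(2) = mex{} = 0
G(3) = mex{} = 0
G(4) = mex{} = 0
G(5) = mex{} = 0
G(6) = mex{} = 0
G(7) = mex{0} = 1
G(8) = mex{0} = 1
G(9) = mex{0} = 1
G(10) = mex{0,0} = 1
G(11) = mex{0,0} = 1
G(12) = mex{0,0} = 1
G(13) = mex{0,0} = 1
G(14) = mex{1,0} = 2
G(15) = mex{1,0} = 2
G(16) = mex{1,0} = 2
G(17) = mex{1,1} = 0
G(18) = mex{1,1} = 0
G(19) = mex{1,1} = 0
G(20) = mex{1,1} = 0
G(21) = mex{2,1} = 0

0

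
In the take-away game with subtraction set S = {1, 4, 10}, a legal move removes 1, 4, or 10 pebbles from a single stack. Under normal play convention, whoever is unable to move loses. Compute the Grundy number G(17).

1

n :  0  1  2  3  4  5  6  7  8  9 10 11 12 13 14 15 16 17
G :  0  1  0  1  2  0  1  0  1  2  3  2  3  0  1  3  0  1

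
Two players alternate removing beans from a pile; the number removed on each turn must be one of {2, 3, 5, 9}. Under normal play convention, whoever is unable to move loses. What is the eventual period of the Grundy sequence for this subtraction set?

n :  0  1  2  3  4  5  6  7  8  9 10 11 12 13 14 15 16 17
G :  0  0  1  1  2  2  3  0  0  1  1  2  2  3  0  0  1  1
G(n+7) = G(n) holds for n = 0,…,8 (a full window of length max(S) = 9), so the sequence is purely periodic with period 7.

7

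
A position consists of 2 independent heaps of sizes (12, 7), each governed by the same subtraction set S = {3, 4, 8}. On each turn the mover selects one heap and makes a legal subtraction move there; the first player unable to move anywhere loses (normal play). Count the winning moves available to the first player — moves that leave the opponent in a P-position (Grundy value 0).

0

All heaps use S = {3, 4, 8}:
n :  0  1  2  3  4  5  6  7  8  9 10 11 12
G :  0  0  0  1  1  1  2  0  2  3  1  3  0
Heap A: G(12) = 0.
Heap B: G(7) = 0.
Combined Grundy value = 0 ⊕ 0 = 0.
A winning move leaves total XOR = 0, i.e. changes one component's Grundy value g to g ⊕ X where X is the current total.
Heap A: target g' = 0⊕0 = 0, but every legal move changes the Grundy value (mex property), so 0 moves.
Heap B: target g' = 0⊕0 = 0, but every legal move changes the Grundy value (mex property), so 0 moves.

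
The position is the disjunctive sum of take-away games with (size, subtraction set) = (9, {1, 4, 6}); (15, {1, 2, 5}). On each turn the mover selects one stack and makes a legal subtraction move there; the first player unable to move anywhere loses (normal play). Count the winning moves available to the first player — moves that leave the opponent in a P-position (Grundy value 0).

Stack A, S = {1, 4, 6}:
n : 0 1 2 3 4 5 6 7 8 9
G : 0 1 0 1 2 0 1 0 1 2
G_A(9) = 2.
Stack B, S = {1, 2, 5}:
G(0) = 0
G(1) = mex{0} = 1
G(2) = mex{1,0} = 2
G(3) = mex{2,1} = 0
G(4) = mex{0,2} = 1
G(5) = mex{1,0,0} = 2
G(6) = mex{2,1,1} = 0
G(7) = mex{0,2,2} = 1
G(8) = mex{1,0,0} = 2
G(9) = mex{2,1,1} = 0
G(10) = mex{0,2,2} = 1
G(11) = mex{1,0,0} = 2
G(12) = mex{2,1,1} = 0
G(13) = mex{0,2,2} = 1
G(14) = mex{1,0,0} = 2
G(15) = mex{2,1,1} = 0
G_B(15) = 0.
Combined Grundy value = 2 ⊕ 0 = 2.
A winning move leaves total XOR = 0, i.e. changes one component's Grundy value g to g ⊕ X where X is the current total.
Stack A: need g' = 2⊕2 = 0. Options: 9−1→G=1, 9−4→G=0, 9−6→G=1. Hits: 1.
Stack B: need g' = 0⊕2 = 2. Options: 15−1→G=2, 15−2→G=1, 15−5→G=1. Hits: 1.

2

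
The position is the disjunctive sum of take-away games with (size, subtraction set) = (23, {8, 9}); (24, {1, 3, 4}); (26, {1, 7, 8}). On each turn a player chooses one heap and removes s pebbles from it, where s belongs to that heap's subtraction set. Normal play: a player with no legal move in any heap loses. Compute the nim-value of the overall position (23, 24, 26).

2

Heap A, S = {8, 9}:
G(0) = 0
G(1) = mex{} = 0
G(2) = mex{} = 0
G(3) = mex{} = 0
G(4) = mex{} = 0
G(5) = mex{} = 0
G(6) = mex{} = 0
G(7) = mex{} = 0
G(8) = mex{0} = 1
G(9) = mex{0,0} = 1
G(10) = mex{0,0} = 1
G(11) = mex{0,0} = 1
G(12) = mex{0,0} = 1
G(13) = mex{0,0} = 1
G(14) = mex{0,0} = 1
G(15) = mex{0,0} = 1
G(16) = mex{1,0} = 2
G(17) = mex{1,1} = 0
G(18) = mex{1,1} = 0
G(19) = mex{1,1} = 0
G(20) = mex{1,1} = 0
G(21) = mex{1,1} = 0
G(22) = mex{1,1} = 0
G(23) = mex{1,1} = 0
G_A(23) = 0.
Heap B, S = {1, 3, 4}:
n :  0  1  2  3  4  5  6  7  8  9 10 11 12 13 14 15 16 17 18 19 20 21 22 23 24
G :  0  1  0  1  2  3  2  0  1  0  1  2  3  2  0  1  0  1  2  3  2  0  1  0  1
G_B(24) = 1.
Heap C, S = {1, 7, 8}:
n :  0  1  2  3  4  5  6  7  8  9 10 11 12 13 14 15 16 17 18 19 20 21 22 23 24 25 26
G :  0  1  0  1  0  1  0  1  2  3  2  3  2  3  2  0  1  0  1  0  1  0  1  2  3  2  3
G_C(26) = 3.
Combined Grundy value = 0 ⊕ 1 ⊕ 3 = 2.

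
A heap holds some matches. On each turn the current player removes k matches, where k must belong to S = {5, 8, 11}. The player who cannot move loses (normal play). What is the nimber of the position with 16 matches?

n :  0  1  2  3  4  5  6  7  8  9 10 11 12 13 14 15 16
G :  0  0  0  0  0  1  1  1  1  1  2  2  2  2  2  3  0

0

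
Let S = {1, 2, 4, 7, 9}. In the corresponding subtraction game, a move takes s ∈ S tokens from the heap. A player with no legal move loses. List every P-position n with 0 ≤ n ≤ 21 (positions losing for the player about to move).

n :  0  1  2  3  4  5  6  7  8  9 10 11 12 13 14 15 16 17 18 19 20 21
G :  0  1  2  0  1  2  0  1  2  3  4  0  1  2  0  1  2  0  1  2  3  4
P-positions are exactly the n with G(n) = 0.

0, 3, 6, 11, 14, 17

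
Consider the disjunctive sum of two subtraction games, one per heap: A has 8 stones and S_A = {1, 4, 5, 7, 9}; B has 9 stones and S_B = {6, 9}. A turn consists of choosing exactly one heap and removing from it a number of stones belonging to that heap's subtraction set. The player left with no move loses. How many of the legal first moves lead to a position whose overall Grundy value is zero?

Heap A, S = {1, 4, 5, 7, 9}:
G(0) = 0
G(1) = mex{0} = 1
G(2) = mex{1} = 0
G(3) = mex{0} = 1
G(4) = mex{1,0} = 2
G(5) = mex{2,1,0} = 3
G(6) = mex{3,0,1} = 2
G(7) = mex{2,1,0,0} = 3
G(8) = mex{3,2,1,1} = 0
G_A(8) = 0.
Heap B, S = {6, 9}:
G(0) = 0
G(1) = mex{} = 0
G(2) = mex{} = 0
G(3) = mex{} = 0
G(4) = mex{} = 0
G(5) = mex{} = 0
G(6) = mex{0} = 1
G(7) = mex{0} = 1
G(8) = mex{0} = 1
G(9) = mex{0,0} = 1
G_B(9) = 1.
Combined Grundy value = 0 ⊕ 1 = 1.
A winning move leaves total XOR = 0, i.e. changes one component's Grundy value g to g ⊕ X where X is the current total.
Heap A: need g' = 0⊕1 = 1. Options: 8−1→G=3, 8−4→G=2, 8−5→G=1, 8−7→G=1. Hits: 2.
Heap B: need g' = 1⊕1 = 0. Options: 9−6→G=0, 9−9→G=0. Hits: 2.

4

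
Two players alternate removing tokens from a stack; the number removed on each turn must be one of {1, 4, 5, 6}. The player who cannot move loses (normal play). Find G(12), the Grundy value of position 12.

n :  0  1  2  3  4  5  6  7  8  9 10 11 12
G :  0  1  0  1  2  3  2  3  4  0  1  0  1

1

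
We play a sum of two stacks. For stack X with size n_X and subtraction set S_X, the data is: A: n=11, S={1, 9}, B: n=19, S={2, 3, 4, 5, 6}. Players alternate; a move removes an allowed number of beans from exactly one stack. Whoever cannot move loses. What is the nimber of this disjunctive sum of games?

0

Stack A, S = {1, 9}:
G(0) = 0
G(1) = mex{0} = 1
G(2) = mex{1} = 0
G(3) = mex{0} = 1
G(4) = mex{1} = 0
G(5) = mex{0} = 1
G(6) = mex{1} = 0
G(7) = mex{0} = 1
G(8) = mex{1} = 0
G(9) = mex{0,0} = 1
G(10) = mex{1,1} = 0
G(11) = mex{0,0} = 1
G_A(11) = 1.
Stack B, S = {2, 3, 4, 5, 6}:
G(0) = 0
G(1) = mex{} = 0
G(2) = mex{0} = 1
G(3) = mex{0,0} = 1
G(4) = mex{1,0,0} = 2
G(5) = mex{1,1,0,0} = 2
G(6) = mex{2,1,1,0,0} = 3
G(7) = mex{2,2,1,1,0} = 3
G(8) = mex{3,2,2,1,1} = 0
G(9) = mex{3,3,2,2,1} = 0
G(10) = mex{0,3,3,2,2} = 1
G(11) = mex{0,0,3,3,2} = 1
G(12) = mex{1,0,0,3,3} = 2
G(13) = mex{1,1,0,0,3} = 2
G(14) = mex{2,1,1,0,0} = 3
G(15) = mex{2,2,1,1,0} = 3
G(16) = mex{3,2,2,1,1} = 0
G(17) = mex{3,3,2,2,1} = 0
G(18) = mex{0,3,3,2,2} = 1
G(19) = mex{0,0,3,3,2} = 1
G_B(19) = 1.
Combined Grundy value = 1 ⊕ 1 = 0.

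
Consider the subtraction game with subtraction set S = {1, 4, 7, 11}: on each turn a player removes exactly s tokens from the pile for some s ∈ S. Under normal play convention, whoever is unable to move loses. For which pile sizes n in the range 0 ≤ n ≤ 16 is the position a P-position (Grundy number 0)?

n :  0  1  2  3  4  5  6  7  8  9 10 11 12 13 14 15 16
G :  0  1  0  1  2  0  1  2  0  1  0  1  2  3  4  3  4
P-positions are exactly the n with G(n) = 0.

0, 2, 5, 8, 10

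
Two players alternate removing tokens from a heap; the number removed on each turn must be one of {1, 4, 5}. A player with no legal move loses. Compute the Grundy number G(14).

2

n :  0  1  2  3  4  5  6  7  8  9 10 11 12 13 14
G :  0  1  0  1  2  3  2  3  0  1  0  1  2  3  2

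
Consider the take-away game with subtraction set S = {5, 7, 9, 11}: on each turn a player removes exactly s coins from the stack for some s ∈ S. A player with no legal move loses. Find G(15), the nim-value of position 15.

3

G(0) = 0
G(1) = mex{} = 0
G(2) = mex{} = 0
G(3) = mex{} = 0
G(4) = mex{} = 0
G(5) = mex{0} = 1
G(6) = mex{0} = 1
G(7) = mex{0,0} = 1
G(8) = mex{0,0} = 1
G(9) = mex{0,0,0} = 1
G(10) = mex{1,0,0} = 2
G(11) = mex{1,0,0,0} = 2
G(12) = mex{1,1,0,0} = 2
G(13) = mex{1,1,0,0} = 2
G(14) = mex{1,1,1,0} = 2
G(15) = mex{2,1,1,0} = 3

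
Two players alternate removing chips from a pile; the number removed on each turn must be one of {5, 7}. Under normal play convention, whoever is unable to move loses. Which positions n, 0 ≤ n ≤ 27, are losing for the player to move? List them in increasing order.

0, 1, 2, 3, 4, 12, 13, 14, 15, 16, 24, 25, 26, 27

n :  0  1  2  3  4  5  6  7  8  9 10 11 12 13 14 15 16 17 18 19 20 21 22 23 24 25 26 27
G :  0  0  0  0  0  1  1  1  1  1  2  2  0  0  0  0  0  1  1  1  1  1  2  2  0  0  0  0
P-positions are exactly the n with G(n) = 0.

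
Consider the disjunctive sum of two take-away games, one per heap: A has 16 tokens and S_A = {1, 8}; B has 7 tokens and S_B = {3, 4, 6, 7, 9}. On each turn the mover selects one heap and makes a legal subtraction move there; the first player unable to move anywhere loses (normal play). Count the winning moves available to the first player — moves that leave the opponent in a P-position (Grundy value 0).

3

Heap A, S = {1, 8}:
G(0) = 0
G(1) = mex{0} = 1
G(2) = mex{1} = 0
G(3) = mex{0} = 1
G(4) = mex{1} = 0
G(5) = mex{0} = 1
G(6) = mex{1} = 0
G(7) = mex{0} = 1
G(8) = mex{1,0} = 2
G(9) = mex{2,1} = 0
G(10) = mex{0,0} = 1
G(11) = mex{1,1} = 0
G(12) = mex{0,0} = 1
G(13) = mex{1,1} = 0
G(14) = mex{0,0} = 1
G(15) = mex{1,1} = 0
G(16) = mex{0,2} = 1
G_A(16) = 1.
Heap B, S = {3, 4, 6, 7, 9}:
n : 0 1 2 3 4 5 6 7
G : 0 0 0 1 1 1 2 2
G_B(7) = 2.
Combined Grundy value = 1 ⊕ 2 = 3.
A winning move leaves total XOR = 0, i.e. changes one component's Grundy value g to g ⊕ X where X is the current total.
Heap A: need g' = 1⊕3 = 2. Options: 16−1→G=0, 16−8→G=2. Hits: 1.
Heap B: need g' = 2⊕3 = 1. Options: 7−3→G=1, 7−4→G=1, 7−6→G=0, 7−7→G=0. Hits: 2.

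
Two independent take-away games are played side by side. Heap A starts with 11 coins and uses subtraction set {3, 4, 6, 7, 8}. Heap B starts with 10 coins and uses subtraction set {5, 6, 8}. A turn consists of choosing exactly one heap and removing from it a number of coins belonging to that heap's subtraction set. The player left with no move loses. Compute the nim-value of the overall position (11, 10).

2

Heap A, S = {3, 4, 6, 7, 8}:
G(0) = 0
G(1) = mex{} = 0
G(2) = mex{} = 0
G(3) = mex{0} = 1
G(4) = mex{0,0} = 1
G(5) = mex{0,0} = 1
G(6) = mex{1,0,0} = 2
G(7) = mex{1,1,0,0} = 2
G(8) = mex{1,1,0,0,0} = 2
G(9) = mex{2,1,1,0,0} = 3
G(10) = mex{2,2,1,1,0} = 3
G(11) = mex{2,2,1,1,1} = 0
G_A(11) = 0.
Heap B, S = {5, 6, 8}:
G(0) = 0
G(1) = mex{} = 0
G(2) = mex{} = 0
G(3) = mex{} = 0
G(4) = mex{} = 0
G(5) = mex{0} = 1
G(6) = mex{0,0} = 1
G(7) = mex{0,0} = 1
G(8) = mex{0,0,0} = 1
G(9) = mex{0,0,0} = 1
G(10) = mex{1,0,0} = 2
G_B(10) = 2.
Combined Grundy value = 0 ⊕ 2 = 2.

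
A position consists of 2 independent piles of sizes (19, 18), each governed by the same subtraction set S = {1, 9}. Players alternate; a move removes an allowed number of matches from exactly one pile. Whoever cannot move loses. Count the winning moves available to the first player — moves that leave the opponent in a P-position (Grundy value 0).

All piles use S = {1, 9}:
n :  0  1  2  3  4  5  6  7  8  9 10 11 12 13 14 15 16 17 18 19
G :  0  1  0  1  0  1  0  1  0  1  0  1  0  1  0  1  0  1  0  1
Pile A: G(19) = 1.
Pile B: G(18) = 0.
Combined Grundy value = 1 ⊕ 0 = 1.
A winning move leaves total XOR = 0, i.e. changes one component's Grundy value g to g ⊕ X where X is the current total.
Pile A: need g' = 1⊕1 = 0. Options: 19−1→G=0, 19−9→G=0. Hits: 2.
Pile B: need g' = 0⊕1 = 1. Options: 18−1→G=1, 18−9→G=1. Hits: 2.

4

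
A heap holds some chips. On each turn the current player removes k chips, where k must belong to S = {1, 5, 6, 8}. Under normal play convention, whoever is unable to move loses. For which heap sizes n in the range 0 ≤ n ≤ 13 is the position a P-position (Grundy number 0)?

n :  0  1  2  3  4  5  6  7  8  9 10 11 12 13
G :  0  1  0  1  0  1  2  3  2  3  2  0  1  0
P-positions are exactly the n with G(n) = 0.

0, 2, 4, 11, 13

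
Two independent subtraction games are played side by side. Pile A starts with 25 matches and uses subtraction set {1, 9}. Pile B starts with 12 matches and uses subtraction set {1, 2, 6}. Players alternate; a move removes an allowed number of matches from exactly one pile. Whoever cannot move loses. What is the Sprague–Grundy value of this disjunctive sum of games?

Pile A, S = {1, 9}:
n :  0  1  2  3  4  5  6  7  8  9 10 11 12 13 14 15 16 17 18 19 20 21 22 23 24 25
G :  0  1  0  1  0  1  0  1  0  1  0  1  0  1  0  1  0  1  0  1  0  1  0  1  0  1
G_A(25) = 1.
Pile B, S = {1, 2, 6}:
n :  0  1  2  3  4  5  6  7  8  9 10 11 12
G :  0  1  2  0  1  2  3  0  1  2  0  1  2
G_B(12) = 2.
Combined Grundy value = 1 ⊕ 2 = 3.

3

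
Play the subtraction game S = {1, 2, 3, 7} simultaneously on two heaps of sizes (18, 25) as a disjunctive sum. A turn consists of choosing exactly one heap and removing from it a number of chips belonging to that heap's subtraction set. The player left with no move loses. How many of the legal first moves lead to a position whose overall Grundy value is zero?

All heaps use S = {1, 2, 3, 7}:
n :  0  1  2  3  4  5  6  7  8  9 10 11 12 13 14 15 16 17 18 19 20 21 22 23 24 25
G :  0  1  2  3  0  1  2  3  0  1  2  3  0  1  2  3  0  1  2  3  0  1  2  3  0  1
Heap A: G(18) = 2.
Heap B: G(25) = 1.
Combined Grundy value = 2 ⊕ 1 = 3.
A winning move leaves total XOR = 0, i.e. changes one component's Grundy value g to g ⊕ X where X is the current total.
Heap A: need g' = 2⊕3 = 1. Options: 18−1→G=1, 18−2→G=0, 18−3→G=3, 18−7→G=3. Hits: 1.
Heap B: need g' = 1⊕3 = 2. Options: 25−1→G=0, 25−2→G=3, 25−3→G=2, 25−7→G=2. Hits: 2.

3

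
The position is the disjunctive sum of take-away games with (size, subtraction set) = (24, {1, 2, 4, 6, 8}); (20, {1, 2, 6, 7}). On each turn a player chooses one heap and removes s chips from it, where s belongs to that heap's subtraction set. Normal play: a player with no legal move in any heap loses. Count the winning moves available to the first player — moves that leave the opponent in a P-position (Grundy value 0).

0

Heap A, S = {1, 2, 4, 6, 8}:
n :  0  1  2  3  4  5  6  7  8  9 10 11 12 13 14 15 16 17 18 19 20 21 22 23 24
G :  0  1  2  0  1  2  3  4  5  3  0  1  2  0  1  2  3  4  5  3  0  1  2  0  1
G_A(24) = 1.
Heap B, S = {1, 2, 6, 7}:
n :  0  1  2  3  4  5  6  7  8  9 10 11 12 13 14 15 16 17 18 19 20
G :  0  1  2  0  1  2  3  4  0  1  2  0  1  2  3  4  0  1  2  0  1
G_B(20) = 1.
Combined Grundy value = 1 ⊕ 1 = 0.
A winning move leaves total XOR = 0, i.e. changes one component's Grundy value g to g ⊕ X where X is the current total.
Heap A: target g' = 1⊕0 = 1, but every legal move changes the Grundy value (mex property), so 0 moves.
Heap B: target g' = 1⊕0 = 1, but every legal move changes the Grundy value (mex property), so 0 moves.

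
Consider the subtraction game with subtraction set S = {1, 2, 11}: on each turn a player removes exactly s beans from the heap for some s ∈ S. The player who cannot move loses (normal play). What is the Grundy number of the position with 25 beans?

1

n :  0  1  2  3  4  5  6  7  8  9 10 11 12 13 14 15 16 17 18 19 20 21 22 23 24 25
G :  0  1  2  0  1  2  0  1  2  0  1  2  0  1  2  0  1  2  0  1  2  0  1  2  0  1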